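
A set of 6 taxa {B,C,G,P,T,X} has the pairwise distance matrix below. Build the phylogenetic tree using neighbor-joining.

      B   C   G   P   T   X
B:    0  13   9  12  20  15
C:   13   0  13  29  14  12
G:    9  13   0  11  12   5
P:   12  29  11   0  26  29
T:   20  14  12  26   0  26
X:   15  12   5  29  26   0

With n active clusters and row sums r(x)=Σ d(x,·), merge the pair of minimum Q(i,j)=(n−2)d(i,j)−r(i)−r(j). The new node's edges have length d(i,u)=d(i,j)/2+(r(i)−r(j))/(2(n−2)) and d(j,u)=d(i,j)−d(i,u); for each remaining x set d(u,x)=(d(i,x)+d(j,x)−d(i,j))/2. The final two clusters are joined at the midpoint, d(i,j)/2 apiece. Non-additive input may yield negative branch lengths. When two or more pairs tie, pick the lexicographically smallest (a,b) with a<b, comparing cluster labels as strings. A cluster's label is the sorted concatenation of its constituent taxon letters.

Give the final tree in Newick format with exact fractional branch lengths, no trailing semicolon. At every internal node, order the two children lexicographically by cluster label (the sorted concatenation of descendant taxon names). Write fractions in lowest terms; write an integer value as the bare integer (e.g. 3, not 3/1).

((((B:5/4,P:43/4):41/8,(C:9/2,T:19/2):31/8):19/8,G:-17/8):57/16,X:57/16)

iteration 1: select B,P (d=12, Q=-128); attach at lengths (5/4, 43/4); label the merged cluster BP
  updated: d(BP,C)=15, d(BP,G)=4, d(BP,T)=17, d(BP,X)=16
iteration 2: select C,T (d=14, Q=-81); attach at lengths (9/2, 19/2); label the merged cluster CT
  updated: d(BP,CT)=9, d(CT,G)=11/2, d(CT,X)=12
iteration 3: select BP,CT (d=9, Q=-75/2); attach at lengths (41/8, 31/8); label the merged cluster BCPT
  updated: d(BCPT,G)=1/4, d(BCPT,X)=19/2
iteration 4: select BCPT,G (d=1/4, Q=-59/4); attach at lengths (19/8, -17/8); label the merged cluster BCGPT
  updated: d(BCGPT,X)=57/8
iteration 5: select BCGPT,X (d=57/8); attach at lengths (57/16, 57/16); label the merged cluster BCGPTX
final tree: ((((B:5/4,P:43/4):41/8,(C:9/2,T:19/2):31/8):19/8,G:-17/8):57/16,X:57/16)
total length: 339/8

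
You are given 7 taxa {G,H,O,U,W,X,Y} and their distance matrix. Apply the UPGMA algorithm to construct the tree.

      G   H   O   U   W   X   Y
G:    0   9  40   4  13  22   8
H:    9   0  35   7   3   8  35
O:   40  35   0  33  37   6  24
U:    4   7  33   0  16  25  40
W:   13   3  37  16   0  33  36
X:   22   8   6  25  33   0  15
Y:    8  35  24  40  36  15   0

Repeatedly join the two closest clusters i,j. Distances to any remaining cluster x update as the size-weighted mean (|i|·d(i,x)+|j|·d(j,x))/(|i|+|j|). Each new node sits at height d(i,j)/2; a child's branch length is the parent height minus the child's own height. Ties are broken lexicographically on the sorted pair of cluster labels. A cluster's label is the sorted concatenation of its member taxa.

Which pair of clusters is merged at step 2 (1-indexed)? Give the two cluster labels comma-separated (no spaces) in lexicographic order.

step 1: merge (H,W) at d=3; branch lengths H→3/2, W→3/2; new cluster HW
  updated: d(G,HW)=11, d(HW,O)=36, d(HW,U)=23/2, d(HW,X)=41/2, d(HW,Y)=71/2
step 2: merge (G,U) at d=4; branch lengths G→2, U→2; new cluster GU
  updated: d(GU,HW)=45/4, d(GU,O)=73/2, d(GU,X)=47/2, d(GU,Y)=24
step 3: merge (O,X) at d=6; branch lengths O→3, X→3; new cluster OX
  updated: d(GU,OX)=30, d(HW,OX)=113/4, d(OX,Y)=39/2
step 4: merge (GU,HW) at d=45/4; branch lengths GU→29/8, HW→33/8; new cluster GHUW
  updated: d(GHUW,OX)=233/8, d(GHUW,Y)=119/4
step 5: merge (OX,Y) at d=39/2; branch lengths OX→27/4, Y→39/4; new cluster OXY
  updated: d(GHUW,OXY)=88/3
step 6: merge (GHUW,OXY) at d=88/3; branch lengths GHUW→217/24, OXY→59/12; new cluster GHOUWXY
final tree: (((G:2,U:2):29/8,(H:3/2,W:3/2):33/8):217/24,((O:3,X:3):27/4,Y:39/4):59/12)
total length: 1229/24

G,U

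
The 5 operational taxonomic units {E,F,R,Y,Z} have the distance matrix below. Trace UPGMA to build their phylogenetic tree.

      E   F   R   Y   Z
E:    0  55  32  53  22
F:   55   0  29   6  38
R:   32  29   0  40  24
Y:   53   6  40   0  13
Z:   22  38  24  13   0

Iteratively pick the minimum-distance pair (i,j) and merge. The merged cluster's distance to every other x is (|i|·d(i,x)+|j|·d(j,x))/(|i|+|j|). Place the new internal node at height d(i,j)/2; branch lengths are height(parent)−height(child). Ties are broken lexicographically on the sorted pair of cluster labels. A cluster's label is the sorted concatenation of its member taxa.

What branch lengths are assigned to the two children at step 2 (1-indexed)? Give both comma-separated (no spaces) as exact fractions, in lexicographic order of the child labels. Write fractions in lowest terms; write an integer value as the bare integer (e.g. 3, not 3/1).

iteration 1: select F,Y (d=6); attach at lengths (3, 3); label the merged cluster FY
  updated: d(E,FY)=54, d(FY,R)=69/2, d(FY,Z)=51/2
iteration 2: select E,Z (d=22); attach at lengths (11, 11); label the merged cluster EZ
  updated: d(EZ,FY)=159/4, d(EZ,R)=28
iteration 3: select EZ,R (d=28); attach at lengths (3, 14); label the merged cluster ERZ
  updated: d(ERZ,FY)=38
iteration 4: select ERZ,FY (d=38); attach at lengths (5, 16); label the merged cluster EFRYZ
final tree: (((E:11,Z:11):3,R:14):5,(F:3,Y:3):16)
total length: 66

11,11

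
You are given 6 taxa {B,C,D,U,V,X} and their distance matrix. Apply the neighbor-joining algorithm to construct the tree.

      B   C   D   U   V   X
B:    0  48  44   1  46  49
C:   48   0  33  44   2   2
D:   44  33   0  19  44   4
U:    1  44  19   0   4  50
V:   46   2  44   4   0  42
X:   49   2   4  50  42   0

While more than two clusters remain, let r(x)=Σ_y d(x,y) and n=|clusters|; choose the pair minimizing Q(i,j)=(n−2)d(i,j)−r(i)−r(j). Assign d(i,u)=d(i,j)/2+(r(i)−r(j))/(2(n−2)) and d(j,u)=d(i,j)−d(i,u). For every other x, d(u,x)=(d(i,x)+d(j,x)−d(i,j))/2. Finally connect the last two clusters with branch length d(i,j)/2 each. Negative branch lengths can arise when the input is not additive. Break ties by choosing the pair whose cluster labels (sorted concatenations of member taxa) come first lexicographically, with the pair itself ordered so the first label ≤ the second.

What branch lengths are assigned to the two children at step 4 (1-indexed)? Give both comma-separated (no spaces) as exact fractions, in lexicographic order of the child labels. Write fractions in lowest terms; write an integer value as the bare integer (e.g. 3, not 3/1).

93/8,-1/8

step 1: merge (B,U) at d=1, Q=-302; branch lengths B→37/4, U→-33/4; new cluster BU
  updated: d(BU,C)=91/2, d(BU,D)=31, d(BU,V)=49/2, d(BU,X)=49
step 2: merge (D,X) at d=4, Q=-197; branch lengths D→9/2, X→-1/2; new cluster DX
  updated: d(BU,DX)=38, d(C,DX)=31/2, d(DX,V)=41
step 3: merge (BU,DX) at d=38, Q=-253/2; branch lengths BU→179/8, DX→125/8; new cluster BDUX
  updated: d(BDUX,C)=23/2, d(BDUX,V)=55/4
step 4: merge (BDUX,C) at d=23/2, Q=-109/4; branch lengths BDUX→93/8, C→-1/8; new cluster BCDUX
  updated: d(BCDUX,V)=17/8
step 5: merge (BCDUX,V) at d=17/8; branch lengths BCDUX→17/16, V→17/16; new cluster BCDUVX
final tree: ((((B:37/4,U:-33/4):179/8,(D:9/2,X:-1/2):125/8):93/8,C:-1/8):17/16,V:17/16)
total length: 453/8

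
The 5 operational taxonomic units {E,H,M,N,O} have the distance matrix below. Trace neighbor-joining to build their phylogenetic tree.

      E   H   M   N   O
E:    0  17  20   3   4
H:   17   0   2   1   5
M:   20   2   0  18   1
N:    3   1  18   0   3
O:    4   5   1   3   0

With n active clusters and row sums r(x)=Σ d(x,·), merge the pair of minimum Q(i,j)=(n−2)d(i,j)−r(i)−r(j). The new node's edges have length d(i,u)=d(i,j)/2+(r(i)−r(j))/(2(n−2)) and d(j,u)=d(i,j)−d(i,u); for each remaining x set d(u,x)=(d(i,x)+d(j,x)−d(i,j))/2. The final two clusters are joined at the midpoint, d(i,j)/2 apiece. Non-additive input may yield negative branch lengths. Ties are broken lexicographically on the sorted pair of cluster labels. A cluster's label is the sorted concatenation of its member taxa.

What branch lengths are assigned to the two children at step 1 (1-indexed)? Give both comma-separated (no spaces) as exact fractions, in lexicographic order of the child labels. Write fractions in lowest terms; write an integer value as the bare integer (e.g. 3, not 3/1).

14/3,-5/3

step 1: merge (E,N) at d=3, Q=-60; branch lengths E→14/3, N→-5/3; new cluster EN
  updated: d(EN,H)=15/2, d(EN,M)=35/2, d(EN,O)=2
step 2: merge (EN,O) at d=2, Q=-31; branch lengths EN→23/4, O→-15/4; new cluster ENO
  updated: d(ENO,H)=21/4, d(ENO,M)=33/4
step 3: merge (ENO,H) at d=21/4, Q=-31/2; branch lengths ENO→23/4, H→-1/2; new cluster EHNO
  updated: d(EHNO,M)=5/2
step 4: merge (EHNO,M) at d=5/2; branch lengths EHNO→5/4, M→5/4; new cluster EHMNO
final tree: ((((E:14/3,N:-5/3):23/4,O:-15/4):23/4,H:-1/2):5/4,M:5/4)
total length: 51/4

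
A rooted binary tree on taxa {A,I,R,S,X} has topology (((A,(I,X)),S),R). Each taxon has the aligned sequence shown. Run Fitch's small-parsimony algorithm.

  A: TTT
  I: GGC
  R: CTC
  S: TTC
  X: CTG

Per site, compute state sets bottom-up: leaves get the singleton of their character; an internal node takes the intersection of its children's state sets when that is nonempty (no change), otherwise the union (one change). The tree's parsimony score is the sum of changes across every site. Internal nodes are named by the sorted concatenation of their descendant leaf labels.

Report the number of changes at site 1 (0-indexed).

IX@0: {G} ∪ {C} = {C,G} (union, +1)
AIX@0: {T} ∪ {C,G} = {C,G,T} (union, +1)
AISX@0: {C,G,T} ∩ {T} = {T} (intersection, +0)
AIRSX@0: {T} ∪ {C} = {C,T} (union, +1)
IX@1: {G} ∪ {T} = {G,T} (union, +1)
AIX@1: {T} ∩ {G,T} = {T} (intersection, +0)
AISX@1: {T} ∩ {T} = {T} (intersection, +0)
AIRSX@1: {T} ∩ {T} = {T} (intersection, +0)
IX@2: {C} ∪ {G} = {C,G} (union, +1)
AIX@2: {T} ∪ {C,G} = {C,G,T} (union, +1)
AISX@2: {C,G,T} ∩ {C} = {C} (intersection, +0)
AIRSX@2: {C} ∩ {C} = {C} (intersection, +0)
per-site changes: [3, 1, 2]; total = 6

1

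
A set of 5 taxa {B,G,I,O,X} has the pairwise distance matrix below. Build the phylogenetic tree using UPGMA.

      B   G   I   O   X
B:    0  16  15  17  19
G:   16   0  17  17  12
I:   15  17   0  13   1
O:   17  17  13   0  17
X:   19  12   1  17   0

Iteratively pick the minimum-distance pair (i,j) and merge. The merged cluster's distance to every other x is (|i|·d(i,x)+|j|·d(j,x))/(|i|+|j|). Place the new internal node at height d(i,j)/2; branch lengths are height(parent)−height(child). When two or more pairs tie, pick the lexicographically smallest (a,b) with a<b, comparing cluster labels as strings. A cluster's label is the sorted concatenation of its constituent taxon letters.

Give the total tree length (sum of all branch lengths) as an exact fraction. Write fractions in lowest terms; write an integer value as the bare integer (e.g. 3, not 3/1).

iteration 1: select I,X (d=1); attach at lengths (1/2, 1/2); label the merged cluster IX
  updated: d(B,IX)=17, d(G,IX)=29/2, d(IX,O)=15
iteration 2: select G,IX (d=29/2); attach at lengths (29/4, 27/4); label the merged cluster GIX
  updated: d(B,GIX)=50/3, d(GIX,O)=47/3
iteration 3: select GIX,O (d=47/3); attach at lengths (7/12, 47/6); label the merged cluster GIOX
  updated: d(B,GIOX)=67/4
iteration 4: select B,GIOX (d=67/4); attach at lengths (67/8, 13/24); label the merged cluster BGIOX
final tree: (B:67/8,((G:29/4,(I:1/2,X:1/2):27/4):7/12,O:47/6):13/24)
total length: 97/3

97/3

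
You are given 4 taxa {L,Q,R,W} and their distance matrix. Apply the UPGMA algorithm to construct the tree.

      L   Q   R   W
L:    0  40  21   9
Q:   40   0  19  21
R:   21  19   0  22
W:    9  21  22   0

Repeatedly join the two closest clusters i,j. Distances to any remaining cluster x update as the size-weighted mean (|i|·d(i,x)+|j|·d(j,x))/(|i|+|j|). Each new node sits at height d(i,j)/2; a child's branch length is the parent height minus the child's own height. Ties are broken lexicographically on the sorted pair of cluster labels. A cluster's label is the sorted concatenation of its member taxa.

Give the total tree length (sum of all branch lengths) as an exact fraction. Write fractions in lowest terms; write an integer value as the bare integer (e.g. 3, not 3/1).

40

step 1: merge (L,W) at d=9; branch lengths L→9/2, W→9/2; new cluster LW
  updated: d(LW,Q)=61/2, d(LW,R)=43/2
step 2: merge (Q,R) at d=19; branch lengths Q→19/2, R→19/2; new cluster QR
  updated: d(LW,QR)=26
step 3: merge (LW,QR) at d=26; branch lengths LW→17/2, QR→7/2; new cluster LQRW
final tree: ((L:9/2,W:9/2):17/2,(Q:19/2,R:19/2):7/2)
total length: 40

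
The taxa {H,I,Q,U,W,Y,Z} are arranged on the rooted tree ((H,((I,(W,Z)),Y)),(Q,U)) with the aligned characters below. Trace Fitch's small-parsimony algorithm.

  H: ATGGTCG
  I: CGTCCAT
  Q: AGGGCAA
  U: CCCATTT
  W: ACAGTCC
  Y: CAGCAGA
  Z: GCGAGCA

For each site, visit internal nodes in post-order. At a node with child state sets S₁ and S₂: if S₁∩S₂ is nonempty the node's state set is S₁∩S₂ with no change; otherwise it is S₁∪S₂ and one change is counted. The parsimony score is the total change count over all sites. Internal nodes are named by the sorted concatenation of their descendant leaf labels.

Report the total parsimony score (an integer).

27

WZ@0: {A} ∪ {G} = {A,G} (union, +1)
IWZ@0: {C} ∪ {A,G} = {A,C,G} (union, +1)
IWYZ@0: {A,C,G} ∩ {C} = {C} (intersection, +0)
HIWYZ@0: {A} ∪ {C} = {A,C} (union, +1)
QU@0: {A} ∪ {C} = {A,C} (union, +1)
HIQUWYZ@0: {A,C} ∩ {A,C} = {A,C} (intersection, +0)
WZ@1: {C} ∩ {C} = {C} (intersection, +0)
IWZ@1: {G} ∪ {C} = {C,G} (union, +1)
IWYZ@1: {C,G} ∪ {A} = {A,C,G} (union, +1)
HIWYZ@1: {T} ∪ {A,C,G} = {A,C,G,T} (union, +1)
QU@1: {G} ∪ {C} = {C,G} (union, +1)
HIQUWYZ@1: {A,C,G,T} ∩ {C,G} = {C,G} (intersection, +0)
WZ@2: {A} ∪ {G} = {A,G} (union, +1)
IWZ@2: {T} ∪ {A,G} = {A,G,T} (union, +1)
IWYZ@2: {A,G,T} ∩ {G} = {G} (intersection, +0)
HIWYZ@2: {G} ∩ {G} = {G} (intersection, +0)
QU@2: {G} ∪ {C} = {C,G} (union, +1)
HIQUWYZ@2: {G} ∩ {C,G} = {G} (intersection, +0)
WZ@3: {G} ∪ {A} = {A,G} (union, +1)
IWZ@3: {C} ∪ {A,G} = {A,C,G} (union, +1)
IWYZ@3: {A,C,G} ∩ {C} = {C} (intersection, +0)
HIWYZ@3: {G} ∪ {C} = {C,G} (union, +1)
QU@3: {G} ∪ {A} = {A,G} (union, +1)
HIQUWYZ@3: {C,G} ∩ {A,G} = {G} (intersection, +0)
WZ@4: {T} ∪ {G} = {G,T} (union, +1)
IWZ@4: {C} ∪ {G,T} = {C,G,T} (union, +1)
IWYZ@4: {C,G,T} ∪ {A} = {A,C,G,T} (union, +1)
HIWYZ@4: {T} ∩ {A,C,G,T} = {T} (intersection, +0)
QU@4: {C} ∪ {T} = {C,T} (union, +1)
HIQUWYZ@4: {T} ∩ {C,T} = {T} (intersection, +0)
WZ@5: {C} ∩ {C} = {C} (intersection, +0)
IWZ@5: {A} ∪ {C} = {A,C} (union, +1)
IWYZ@5: {A,C} ∪ {G} = {A,C,G} (union, +1)
HIWYZ@5: {C} ∩ {A,C,G} = {C} (intersection, +0)
QU@5: {A} ∪ {T} = {A,T} (union, +1)
HIQUWYZ@5: {C} ∪ {A,T} = {A,C,T} (union, +1)
WZ@6: {C} ∪ {A} = {A,C} (union, +1)
IWZ@6: {T} ∪ {A,C} = {A,C,T} (union, +1)
IWYZ@6: {A,C,T} ∩ {A} = {A} (intersection, +0)
HIWYZ@6: {G} ∪ {A} = {A,G} (union, +1)
QU@6: {A} ∪ {T} = {A,T} (union, +1)
HIQUWYZ@6: {A,G} ∩ {A,T} = {A} (intersection, +0)
per-site changes: [4, 4, 3, 4, 4, 4, 4]; total = 27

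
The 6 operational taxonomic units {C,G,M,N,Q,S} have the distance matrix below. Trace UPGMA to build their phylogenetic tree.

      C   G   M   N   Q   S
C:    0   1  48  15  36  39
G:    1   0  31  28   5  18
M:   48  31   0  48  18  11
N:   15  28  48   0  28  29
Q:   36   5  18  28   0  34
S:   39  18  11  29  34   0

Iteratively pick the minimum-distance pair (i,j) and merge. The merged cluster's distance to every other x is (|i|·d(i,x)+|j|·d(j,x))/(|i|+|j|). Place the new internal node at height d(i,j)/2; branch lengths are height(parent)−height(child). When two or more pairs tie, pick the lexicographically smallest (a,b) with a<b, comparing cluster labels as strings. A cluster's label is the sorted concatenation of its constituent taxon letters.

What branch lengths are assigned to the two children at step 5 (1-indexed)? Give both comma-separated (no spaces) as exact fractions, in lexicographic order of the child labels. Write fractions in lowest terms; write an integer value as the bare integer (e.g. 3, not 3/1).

227/48,177/16

step 1: merge (C,G) at d=1; branch lengths C→1/2, G→1/2; new cluster CG
  updated: d(CG,M)=79/2, d(CG,N)=43/2, d(CG,Q)=41/2, d(CG,S)=57/2
step 2: merge (M,S) at d=11; branch lengths M→11/2, S→11/2; new cluster MS
  updated: d(CG,MS)=34, d(MS,N)=77/2, d(MS,Q)=26
step 3: merge (CG,Q) at d=41/2; branch lengths CG→39/4, Q→41/4; new cluster CGQ
  updated: d(CGQ,MS)=94/3, d(CGQ,N)=71/3
step 4: merge (CGQ,N) at d=71/3; branch lengths CGQ→19/12, N→71/6; new cluster CGNQ
  updated: d(CGNQ,MS)=265/8
step 5: merge (CGNQ,MS) at d=265/8; branch lengths CGNQ→227/48, MS→177/16; new cluster CGMNQS
final tree: ((((C:1/2,G:1/2):39/4,Q:41/4):19/12,N:71/6):227/48,(M:11/2,S:11/2):177/16)
total length: 1469/24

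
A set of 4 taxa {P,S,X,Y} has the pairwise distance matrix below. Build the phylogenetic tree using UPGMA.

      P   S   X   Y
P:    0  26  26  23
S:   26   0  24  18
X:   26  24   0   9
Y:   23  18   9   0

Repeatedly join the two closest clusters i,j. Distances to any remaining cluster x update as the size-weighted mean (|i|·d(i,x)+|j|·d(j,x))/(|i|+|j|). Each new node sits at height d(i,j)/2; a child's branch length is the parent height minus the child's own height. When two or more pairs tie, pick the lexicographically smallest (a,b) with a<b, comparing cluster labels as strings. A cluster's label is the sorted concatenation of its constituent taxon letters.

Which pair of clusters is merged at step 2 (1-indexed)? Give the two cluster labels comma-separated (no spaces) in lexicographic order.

1. join X+Y (d=9) ⇒ XY; edges |X|=9/2, |Y|=9/2
  updated: d(P,XY)=49/2, d(S,XY)=21
2. join S+XY (d=21) ⇒ SXY; edges |S|=21/2, |XY|=6
  updated: d(P,SXY)=25
3. join P+SXY (d=25) ⇒ PSXY; edges |P|=25/2, |SXY|=2
final tree: (P:25/2,(S:21/2,(X:9/2,Y:9/2):6):2)
total length: 40

S,XY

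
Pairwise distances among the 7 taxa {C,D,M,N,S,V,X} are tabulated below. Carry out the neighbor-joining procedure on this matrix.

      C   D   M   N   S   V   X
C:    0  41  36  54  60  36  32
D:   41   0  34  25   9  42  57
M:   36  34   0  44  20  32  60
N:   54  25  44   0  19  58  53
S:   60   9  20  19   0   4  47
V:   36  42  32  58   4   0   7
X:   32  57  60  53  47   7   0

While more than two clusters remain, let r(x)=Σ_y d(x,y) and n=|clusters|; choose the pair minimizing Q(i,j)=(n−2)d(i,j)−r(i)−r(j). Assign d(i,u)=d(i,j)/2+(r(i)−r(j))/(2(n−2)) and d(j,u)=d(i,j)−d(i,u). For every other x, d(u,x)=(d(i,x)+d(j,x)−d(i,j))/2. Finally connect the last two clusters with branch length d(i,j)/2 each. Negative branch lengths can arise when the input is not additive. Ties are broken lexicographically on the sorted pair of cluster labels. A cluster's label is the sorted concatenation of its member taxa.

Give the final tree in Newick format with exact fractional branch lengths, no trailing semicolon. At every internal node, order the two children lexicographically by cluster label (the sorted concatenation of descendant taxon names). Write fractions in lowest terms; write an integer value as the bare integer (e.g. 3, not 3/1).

(((((C:301/16,(V:-21/5,X:56/5):187/16):263/24,M:313/24):167/16,S:7/16):17/16,D:121/16):279/32,N:279/32)

1. join V+X (d=7, Q=-400) ⇒ VX; edges |V|=-21/5, |X|=56/5
  updated: d(C,VX)=61/2, d(D,VX)=46, d(M,VX)=85/2, d(N,VX)=52, d(S,VX)=22
2. join C+VX (d=61/2, Q=-585/2) ⇒ CVX; edges |C|=301/16, |VX|=187/16
  updated: d(CVX,D)=113/4, d(CVX,M)=24, d(CVX,N)=151/4, d(CVX,S)=103/4
3. join CVX+M (d=24, Q=-663/4) ⇒ CMVX; edges |CVX|=263/24, |M|=313/24
  updated: d(CMVX,D)=153/8, d(CMVX,N)=231/8, d(CMVX,S)=87/8
4. join CMVX+S (d=87/8, Q=-76) ⇒ CMSVX; edges |CMVX|=167/16, |S|=7/16
  updated: d(CMSVX,D)=69/8, d(CMSVX,N)=37/2
5. join CMSVX+D (d=69/8, Q=-417/8) ⇒ CDMSVX; edges |CMSVX|=17/16, |D|=121/16
  updated: d(CDMSVX,N)=279/16
6. join CDMSVX+N (d=279/16) ⇒ CDMNSVX; edges |CDMSVX|=279/32, |N|=279/32
final tree: (((((C:301/16,(V:-21/5,X:56/5):187/16):263/24,M:313/24):167/16,S:7/16):17/16,D:121/16):279/32,N:279/32)
total length: 1575/16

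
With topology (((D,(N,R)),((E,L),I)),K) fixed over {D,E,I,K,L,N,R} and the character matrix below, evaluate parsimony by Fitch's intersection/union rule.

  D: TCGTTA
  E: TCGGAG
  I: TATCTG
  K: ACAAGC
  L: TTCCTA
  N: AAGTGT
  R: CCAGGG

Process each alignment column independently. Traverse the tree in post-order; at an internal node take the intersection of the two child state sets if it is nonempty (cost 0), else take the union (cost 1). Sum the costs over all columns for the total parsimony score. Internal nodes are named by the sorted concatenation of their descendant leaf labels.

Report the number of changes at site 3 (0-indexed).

4

site 0, node NR: N={A} ∪ R={C} → {A,C} (+1)
site 0, node DNR: D={T} ∪ NR={A,C} → {A,C,T} (+1)
site 0, node EL: E={T} ∩ L={T} → {T} (+0)
site 0, node EIL: EL={T} ∩ I={T} → {T} (+0)
site 0, node DEILNR: DNR={A,C,T} ∩ EIL={T} → {T} (+0)
site 0, node DEIKLNR: DEILNR={T} ∪ K={A} → {A,T} (+1)
site 1, node NR: N={A} ∪ R={C} → {A,C} (+1)
site 1, node DNR: D={C} ∩ NR={A,C} → {C} (+0)
site 1, node EL: E={C} ∪ L={T} → {C,T} (+1)
site 1, node EIL: EL={C,T} ∪ I={A} → {A,C,T} (+1)
site 1, node DEILNR: DNR={C} ∩ EIL={A,C,T} → {C} (+0)
site 1, node DEIKLNR: DEILNR={C} ∩ K={C} → {C} (+0)
site 2, node NR: N={G} ∪ R={A} → {A,G} (+1)
site 2, node DNR: D={G} ∩ NR={A,G} → {G} (+0)
site 2, node EL: E={G} ∪ L={C} → {C,G} (+1)
site 2, node EIL: EL={C,G} ∪ I={T} → {C,G,T} (+1)
site 2, node DEILNR: DNR={G} ∩ EIL={C,G,T} → {G} (+0)
site 2, node DEIKLNR: DEILNR={G} ∪ K={A} → {A,G} (+1)
site 3, node NR: N={T} ∪ R={G} → {G,T} (+1)
site 3, node DNR: D={T} ∩ NR={G,T} → {T} (+0)
site 3, node EL: E={G} ∪ L={C} → {C,G} (+1)
site 3, node EIL: EL={C,G} ∩ I={C} → {C} (+0)
site 3, node DEILNR: DNR={T} ∪ EIL={C} → {C,T} (+1)
site 3, node DEIKLNR: DEILNR={C,T} ∪ K={A} → {A,C,T} (+1)
site 4, node NR: N={G} ∩ R={G} → {G} (+0)
site 4, node DNR: D={T} ∪ NR={G} → {G,T} (+1)
site 4, node EL: E={A} ∪ L={T} → {A,T} (+1)
site 4, node EIL: EL={A,T} ∩ I={T} → {T} (+0)
site 4, node DEILNR: DNR={G,T} ∩ EIL={T} → {T} (+0)
site 4, node DEIKLNR: DEILNR={T} ∪ K={G} → {G,T} (+1)
site 5, node NR: N={T} ∪ R={G} → {G,T} (+1)
site 5, node DNR: D={A} ∪ NR={G,T} → {A,G,T} (+1)
site 5, node EL: E={G} ∪ L={A} → {A,G} (+1)
site 5, node EIL: EL={A,G} ∩ I={G} → {G} (+0)
site 5, node DEILNR: DNR={A,G,T} ∩ EIL={G} → {G} (+0)
site 5, node DEIKLNR: DEILNR={G} ∪ K={C} → {C,G} (+1)
per-site changes: [3, 3, 4, 4, 3, 4]; total = 21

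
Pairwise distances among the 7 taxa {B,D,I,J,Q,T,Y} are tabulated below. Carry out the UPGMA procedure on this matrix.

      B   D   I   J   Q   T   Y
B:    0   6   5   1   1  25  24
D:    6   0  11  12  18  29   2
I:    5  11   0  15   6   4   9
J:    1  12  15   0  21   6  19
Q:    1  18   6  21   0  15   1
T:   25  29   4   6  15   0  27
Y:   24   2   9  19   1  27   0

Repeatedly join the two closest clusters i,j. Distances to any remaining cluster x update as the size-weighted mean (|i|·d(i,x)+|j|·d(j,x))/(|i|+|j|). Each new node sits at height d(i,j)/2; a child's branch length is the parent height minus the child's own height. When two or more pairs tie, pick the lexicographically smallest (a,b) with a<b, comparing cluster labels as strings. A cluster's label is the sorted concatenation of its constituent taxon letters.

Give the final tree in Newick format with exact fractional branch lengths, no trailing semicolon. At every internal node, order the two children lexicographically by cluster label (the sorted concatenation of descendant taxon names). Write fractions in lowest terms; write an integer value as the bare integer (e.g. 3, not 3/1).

1. join B+J (d=1) ⇒ BJ; edges |B|=1/2, |J|=1/2
  updated: d(BJ,D)=9, d(BJ,I)=10, d(BJ,Q)=11, d(BJ,T)=31/2, d(BJ,Y)=43/2
2. join Q+Y (d=1) ⇒ QY; edges |Q|=1/2, |Y|=1/2
  updated: d(BJ,QY)=65/4, d(D,QY)=10, d(I,QY)=15/2, d(QY,T)=21
3. join I+T (d=4) ⇒ IT; edges |I|=2, |T|=2
  updated: d(BJ,IT)=51/4, d(D,IT)=20, d(IT,QY)=57/4
4. join BJ+D (d=9) ⇒ BDJ; edges |BJ|=4, |D|=9/2
  updated: d(BDJ,IT)=91/6, d(BDJ,QY)=85/6
5. join BDJ+QY (d=85/6) ⇒ BDJQY; edges |BDJ|=31/12, |QY|=79/12
  updated: d(BDJQY,IT)=74/5
6. join BDJQY+IT (d=74/5) ⇒ BDIJQTY; edges |BDJQY|=19/60, |IT|=27/5
final tree: ((((B:1/2,J:1/2):4,D:9/2):31/12,(Q:1/2,Y:1/2):79/12):19/60,(I:2,T:2):27/5)
total length: 1763/60

((((B:1/2,J:1/2):4,D:9/2):31/12,(Q:1/2,Y:1/2):79/12):19/60,(I:2,T:2):27/5)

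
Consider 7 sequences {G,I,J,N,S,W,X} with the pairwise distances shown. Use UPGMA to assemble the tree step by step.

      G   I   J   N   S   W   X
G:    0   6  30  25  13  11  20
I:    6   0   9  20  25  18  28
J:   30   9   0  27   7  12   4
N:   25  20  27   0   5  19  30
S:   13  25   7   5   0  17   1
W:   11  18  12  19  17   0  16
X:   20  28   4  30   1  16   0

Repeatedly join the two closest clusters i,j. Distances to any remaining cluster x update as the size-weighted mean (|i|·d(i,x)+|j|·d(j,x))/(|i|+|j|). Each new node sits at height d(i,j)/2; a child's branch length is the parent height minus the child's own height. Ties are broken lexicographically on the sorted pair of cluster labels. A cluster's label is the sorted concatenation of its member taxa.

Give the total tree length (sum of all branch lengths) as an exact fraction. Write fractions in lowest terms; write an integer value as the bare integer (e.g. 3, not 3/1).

iteration 1: select S,X (d=1); attach at lengths (1/2, 1/2); label the merged cluster SX
  updated: d(G,SX)=33/2, d(I,SX)=53/2, d(J,SX)=11/2, d(N,SX)=35/2, d(SX,W)=33/2
iteration 2: select J,SX (d=11/2); attach at lengths (11/4, 9/4); label the merged cluster JSX
  updated: d(G,JSX)=21, d(I,JSX)=62/3, d(JSX,N)=62/3, d(JSX,W)=15
iteration 3: select G,I (d=6); attach at lengths (3, 3); label the merged cluster GI
  updated: d(GI,JSX)=125/6, d(GI,N)=45/2, d(GI,W)=29/2
iteration 4: select GI,W (d=29/2); attach at lengths (17/4, 29/4); label the merged cluster GIW
  updated: d(GIW,JSX)=170/9, d(GIW,N)=64/3
iteration 5: select GIW,JSX (d=170/9); attach at lengths (79/36, 241/36); label the merged cluster GIJSWX
  updated: d(GIJSWX,N)=21
iteration 6: select GIJSWX,N (d=21); attach at lengths (19/18, 21/2); label the merged cluster GIJNSWX
final tree: ((((G:3,I:3):17/4,W:29/4):79/36,(J:11/4,(S:1/2,X:1/2):9/4):241/36):19/18,N:21/2)
total length: 791/18

791/18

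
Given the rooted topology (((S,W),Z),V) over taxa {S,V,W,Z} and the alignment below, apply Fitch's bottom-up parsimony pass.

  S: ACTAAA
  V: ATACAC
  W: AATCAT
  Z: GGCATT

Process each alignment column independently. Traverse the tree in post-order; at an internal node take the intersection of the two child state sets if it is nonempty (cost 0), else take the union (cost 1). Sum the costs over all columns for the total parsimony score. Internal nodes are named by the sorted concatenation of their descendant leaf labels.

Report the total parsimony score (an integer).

11

site 0, node SW: S={A} ∩ W={A} → {A} (+0)
site 0, node SWZ: SW={A} ∪ Z={G} → {A,G} (+1)
site 0, node SVWZ: SWZ={A,G} ∩ V={A} → {A} (+0)
site 1, node SW: S={C} ∪ W={A} → {A,C} (+1)
site 1, node SWZ: SW={A,C} ∪ Z={G} → {A,C,G} (+1)
site 1, node SVWZ: SWZ={A,C,G} ∪ V={T} → {A,C,G,T} (+1)
site 2, node SW: S={T} ∩ W={T} → {T} (+0)
site 2, node SWZ: SW={T} ∪ Z={C} → {C,T} (+1)
site 2, node SVWZ: SWZ={C,T} ∪ V={A} → {A,C,T} (+1)
site 3, node SW: S={A} ∪ W={C} → {A,C} (+1)
site 3, node SWZ: SW={A,C} ∩ Z={A} → {A} (+0)
site 3, node SVWZ: SWZ={A} ∪ V={C} → {A,C} (+1)
site 4, node SW: S={A} ∩ W={A} → {A} (+0)
site 4, node SWZ: SW={A} ∪ Z={T} → {A,T} (+1)
site 4, node SVWZ: SWZ={A,T} ∩ V={A} → {A} (+0)
site 5, node SW: S={A} ∪ W={T} → {A,T} (+1)
site 5, node SWZ: SW={A,T} ∩ Z={T} → {T} (+0)
site 5, node SVWZ: SWZ={T} ∪ V={C} → {C,T} (+1)
per-site changes: [1, 3, 2, 2, 1, 2]; total = 11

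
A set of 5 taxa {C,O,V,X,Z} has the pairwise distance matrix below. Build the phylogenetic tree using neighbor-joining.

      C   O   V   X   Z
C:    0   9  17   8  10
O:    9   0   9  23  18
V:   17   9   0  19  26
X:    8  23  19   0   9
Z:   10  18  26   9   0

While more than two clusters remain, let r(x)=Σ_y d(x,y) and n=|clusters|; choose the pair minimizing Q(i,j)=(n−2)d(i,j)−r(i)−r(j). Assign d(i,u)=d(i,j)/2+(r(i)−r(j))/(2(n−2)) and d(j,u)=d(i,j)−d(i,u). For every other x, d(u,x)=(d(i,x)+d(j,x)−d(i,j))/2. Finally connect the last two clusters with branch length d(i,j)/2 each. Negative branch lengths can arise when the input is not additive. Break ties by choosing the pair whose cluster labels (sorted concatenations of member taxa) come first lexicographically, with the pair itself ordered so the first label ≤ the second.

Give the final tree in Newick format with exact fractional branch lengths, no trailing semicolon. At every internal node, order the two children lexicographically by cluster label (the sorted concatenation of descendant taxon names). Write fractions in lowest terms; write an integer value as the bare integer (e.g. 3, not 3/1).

(((C:1/4,(O:5/2,V:13/2):33/4):17/4,X:15/4):21/8,Z:21/8)

1. join O+V (d=9, Q=-103) ⇒ OV; edges |O|=5/2, |V|=13/2
  updated: d(C,OV)=17/2, d(OV,X)=33/2, d(OV,Z)=35/2
2. join C+OV (d=17/2, Q=-52) ⇒ COV; edges |C|=1/4, |OV|=33/4
  updated: d(COV,X)=8, d(COV,Z)=19/2
3. join COV+X (d=8, Q=-53/2) ⇒ COVX; edges |COV|=17/4, |X|=15/4
  updated: d(COVX,Z)=21/4
4. join COVX+Z (d=21/4) ⇒ COVXZ; edges |COVX|=21/8, |Z|=21/8
final tree: (((C:1/4,(O:5/2,V:13/2):33/4):17/4,X:15/4):21/8,Z:21/8)
total length: 123/4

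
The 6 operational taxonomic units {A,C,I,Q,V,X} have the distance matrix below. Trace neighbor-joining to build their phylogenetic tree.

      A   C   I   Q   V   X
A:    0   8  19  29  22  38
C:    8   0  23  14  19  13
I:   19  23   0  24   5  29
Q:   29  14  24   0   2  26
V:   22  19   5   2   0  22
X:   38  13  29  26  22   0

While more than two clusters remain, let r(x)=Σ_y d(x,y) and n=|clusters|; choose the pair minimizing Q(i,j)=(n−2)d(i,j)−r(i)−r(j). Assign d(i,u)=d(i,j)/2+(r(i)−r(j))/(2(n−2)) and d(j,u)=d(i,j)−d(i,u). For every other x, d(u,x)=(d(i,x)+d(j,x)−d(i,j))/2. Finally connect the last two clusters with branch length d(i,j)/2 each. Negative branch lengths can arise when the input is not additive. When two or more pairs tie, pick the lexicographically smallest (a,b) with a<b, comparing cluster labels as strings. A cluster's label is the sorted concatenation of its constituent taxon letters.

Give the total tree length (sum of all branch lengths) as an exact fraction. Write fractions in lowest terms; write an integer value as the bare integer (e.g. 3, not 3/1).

195/4

step 1: merge (A,C) at d=8, Q=-161; branch lengths A→71/8, C→-7/8; new cluster AC
  updated: d(AC,I)=17, d(AC,Q)=35/2, d(AC,V)=33/2, d(AC,X)=43/2
step 2: merge (Q,V) at d=2, Q=-109; branch lengths Q→5, V→-3; new cluster QV
  updated: d(AC,QV)=16, d(I,QV)=27/2, d(QV,X)=23
step 3: merge (AC,X) at d=43/2, Q=-85; branch lengths AC→6, X→31/2; new cluster ACX
  updated: d(ACX,I)=49/4, d(ACX,QV)=35/4
step 4: merge (ACX,I) at d=49/4, Q=-69/2; branch lengths ACX→15/4, I→17/2; new cluster ACIX
  updated: d(ACIX,QV)=5
step 5: merge (ACIX,QV) at d=5; branch lengths ACIX→5/2, QV→5/2; new cluster ACIQVX
final tree: ((((A:71/8,C:-7/8):6,X:31/2):15/4,I:17/2):5/2,(Q:5,V:-3):5/2)
total length: 195/4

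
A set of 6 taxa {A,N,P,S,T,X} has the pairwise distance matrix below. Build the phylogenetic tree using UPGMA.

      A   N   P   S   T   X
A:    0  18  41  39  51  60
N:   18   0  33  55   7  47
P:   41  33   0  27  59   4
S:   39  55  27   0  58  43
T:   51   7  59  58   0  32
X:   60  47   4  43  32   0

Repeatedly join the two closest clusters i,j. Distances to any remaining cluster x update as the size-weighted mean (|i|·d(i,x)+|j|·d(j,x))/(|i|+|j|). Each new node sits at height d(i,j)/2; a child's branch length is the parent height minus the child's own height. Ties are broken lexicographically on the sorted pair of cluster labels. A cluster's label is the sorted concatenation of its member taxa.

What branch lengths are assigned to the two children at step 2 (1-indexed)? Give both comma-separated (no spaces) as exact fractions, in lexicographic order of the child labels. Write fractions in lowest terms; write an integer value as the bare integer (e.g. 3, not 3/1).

7/2,7/2

1. join P+X (d=4) ⇒ PX; edges |P|=2, |X|=2
  updated: d(A,PX)=101/2, d(N,PX)=40, d(PX,S)=35, d(PX,T)=91/2
2. join N+T (d=7) ⇒ NT; edges |N|=7/2, |T|=7/2
  updated: d(A,NT)=69/2, d(NT,PX)=171/4, d(NT,S)=113/2
3. join A+NT (d=69/2) ⇒ ANT; edges |A|=69/4, |NT|=55/4
  updated: d(ANT,PX)=136/3, d(ANT,S)=152/3
4. join PX+S (d=35) ⇒ PSX; edges |PX|=31/2, |S|=35/2
  updated: d(ANT,PSX)=424/9
5. join ANT+PSX (d=424/9) ⇒ ANPSTX; edges |ANT|=227/36, |PSX|=109/18
final tree: ((A:69/4,(N:7/2,T:7/2):55/4):227/36,((P:2,X:2):31/2,S:35/2):109/18)
total length: 3145/36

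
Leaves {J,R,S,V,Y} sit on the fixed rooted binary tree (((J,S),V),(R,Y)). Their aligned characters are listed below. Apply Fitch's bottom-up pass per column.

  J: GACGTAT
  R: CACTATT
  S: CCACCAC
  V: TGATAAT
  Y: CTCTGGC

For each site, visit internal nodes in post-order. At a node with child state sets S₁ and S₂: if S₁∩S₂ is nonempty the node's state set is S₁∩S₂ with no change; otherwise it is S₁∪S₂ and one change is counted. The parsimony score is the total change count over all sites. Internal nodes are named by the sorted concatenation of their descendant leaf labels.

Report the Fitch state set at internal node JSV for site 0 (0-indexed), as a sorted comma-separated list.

C,G,T

site 0, node JS: J={G} ∪ S={C} → {C,G} (+1)
site 0, node JSV: JS={C,G} ∪ V={T} → {C,G,T} (+1)
site 0, node RY: R={C} ∩ Y={C} → {C} (+0)
site 0, node JRSVY: JSV={C,G,T} ∩ RY={C} → {C} (+0)
site 1, node JS: J={A} ∪ S={C} → {A,C} (+1)
site 1, node JSV: JS={A,C} ∪ V={G} → {A,C,G} (+1)
site 1, node RY: R={A} ∪ Y={T} → {A,T} (+1)
site 1, node JRSVY: JSV={A,C,G} ∩ RY={A,T} → {A} (+0)
site 2, node JS: J={C} ∪ S={A} → {A,C} (+1)
site 2, node JSV: JS={A,C} ∩ V={A} → {A} (+0)
site 2, node RY: R={C} ∩ Y={C} → {C} (+0)
site 2, node JRSVY: JSV={A} ∪ RY={C} → {A,C} (+1)
site 3, node JS: J={G} ∪ S={C} → {C,G} (+1)
site 3, node JSV: JS={C,G} ∪ V={T} → {C,G,T} (+1)
site 3, node RY: R={T} ∩ Y={T} → {T} (+0)
site 3, node JRSVY: JSV={C,G,T} ∩ RY={T} → {T} (+0)
site 4, node JS: J={T} ∪ S={C} → {C,T} (+1)
site 4, node JSV: JS={C,T} ∪ V={A} → {A,C,T} (+1)
site 4, node RY: R={A} ∪ Y={G} → {A,G} (+1)
site 4, node JRSVY: JSV={A,C,T} ∩ RY={A,G} → {A} (+0)
site 5, node JS: J={A} ∩ S={A} → {A} (+0)
site 5, node JSV: JS={A} ∩ V={A} → {A} (+0)
site 5, node RY: R={T} ∪ Y={G} → {G,T} (+1)
site 5, node JRSVY: JSV={A} ∪ RY={G,T} → {A,G,T} (+1)
site 6, node JS: J={T} ∪ S={C} → {C,T} (+1)
site 6, node JSV: JS={C,T} ∩ V={T} → {T} (+0)
site 6, node RY: R={T} ∪ Y={C} → {C,T} (+1)
site 6, node JRSVY: JSV={T} ∩ RY={C,T} → {T} (+0)
per-site changes: [2, 3, 2, 2, 3, 2, 2]; total = 16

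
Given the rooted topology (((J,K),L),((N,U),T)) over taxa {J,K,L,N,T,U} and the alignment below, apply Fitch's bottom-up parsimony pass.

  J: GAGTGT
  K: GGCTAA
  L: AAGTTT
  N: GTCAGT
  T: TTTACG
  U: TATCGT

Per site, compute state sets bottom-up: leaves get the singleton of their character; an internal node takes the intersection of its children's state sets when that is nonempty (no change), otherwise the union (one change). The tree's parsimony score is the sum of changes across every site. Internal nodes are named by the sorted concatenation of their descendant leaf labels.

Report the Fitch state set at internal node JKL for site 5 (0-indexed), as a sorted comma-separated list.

site 0, node JK: J={G} ∩ K={G} → {G} (+0)
site 0, node JKL: JK={G} ∪ L={A} → {A,G} (+1)
site 0, node NU: N={G} ∪ U={T} → {G,T} (+1)
site 0, node NTU: NU={G,T} ∩ T={T} → {T} (+0)
site 0, node JKLNTU: JKL={A,G} ∪ NTU={T} → {A,G,T} (+1)
site 1, node JK: J={A} ∪ K={G} → {A,G} (+1)
site 1, node JKL: JK={A,G} ∩ L={A} → {A} (+0)
site 1, node NU: N={T} ∪ U={A} → {A,T} (+1)
site 1, node NTU: NU={A,T} ∩ T={T} → {T} (+0)
site 1, node JKLNTU: JKL={A} ∪ NTU={T} → {A,T} (+1)
site 2, node JK: J={G} ∪ K={C} → {C,G} (+1)
site 2, node JKL: JK={C,G} ∩ L={G} → {G} (+0)
site 2, node NU: N={C} ∪ U={T} → {C,T} (+1)
site 2, node NTU: NU={C,T} ∩ T={T} → {T} (+0)
site 2, node JKLNTU: JKL={G} ∪ NTU={T} → {G,T} (+1)
site 3, node JK: J={T} ∩ K={T} → {T} (+0)
site 3, node JKL: JK={T} ∩ L={T} → {T} (+0)
site 3, node NU: N={A} ∪ U={C} → {A,C} (+1)
site 3, node NTU: NU={A,C} ∩ T={A} → {A} (+0)
site 3, node JKLNTU: JKL={T} ∪ NTU={A} → {A,T} (+1)
site 4, node JK: J={G} ∪ K={A} → {A,G} (+1)
site 4, node JKL: JK={A,G} ∪ L={T} → {A,G,T} (+1)
site 4, node NU: N={G} ∩ U={G} → {G} (+0)
site 4, node NTU: NU={G} ∪ T={C} → {C,G} (+1)
site 4, node JKLNTU: JKL={A,G,T} ∩ NTU={C,G} → {G} (+0)
site 5, node JK: J={T} ∪ K={A} → {A,T} (+1)
site 5, node JKL: JK={A,T} ∩ L={T} → {T} (+0)
site 5, node NU: N={T} ∩ U={T} → {T} (+0)
site 5, node NTU: NU={T} ∪ T={G} → {G,T} (+1)
site 5, node JKLNTU: JKL={T} ∩ NTU={G,T} → {T} (+0)
per-site changes: [3, 3, 3, 2, 3, 2]; total = 16

T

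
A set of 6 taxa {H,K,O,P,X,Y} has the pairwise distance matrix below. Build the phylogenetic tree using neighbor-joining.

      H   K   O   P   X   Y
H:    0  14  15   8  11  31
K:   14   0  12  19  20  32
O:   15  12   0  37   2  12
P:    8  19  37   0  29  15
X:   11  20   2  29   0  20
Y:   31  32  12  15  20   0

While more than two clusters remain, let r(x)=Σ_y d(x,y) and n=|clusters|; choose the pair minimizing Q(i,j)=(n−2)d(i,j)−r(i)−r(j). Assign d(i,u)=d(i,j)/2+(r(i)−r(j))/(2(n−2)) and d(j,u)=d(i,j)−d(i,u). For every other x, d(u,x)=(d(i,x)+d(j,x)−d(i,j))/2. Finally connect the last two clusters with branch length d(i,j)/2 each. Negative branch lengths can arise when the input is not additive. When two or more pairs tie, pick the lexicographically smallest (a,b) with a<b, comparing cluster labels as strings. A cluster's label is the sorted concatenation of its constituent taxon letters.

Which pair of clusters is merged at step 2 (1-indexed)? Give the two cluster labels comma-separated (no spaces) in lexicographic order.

O,X

step 1: merge (P,Y) at d=15, Q=-158; branch lengths P→29/4, Y→31/4; new cluster PY
  updated: d(H,PY)=12, d(K,PY)=18, d(O,PY)=17, d(PY,X)=17
step 2: merge (O,X) at d=2, Q=-90; branch lengths O→1/3, X→5/3; new cluster OX
  updated: d(H,OX)=12, d(K,OX)=15, d(OX,PY)=16
step 3: merge (H,PY) at d=12, Q=-60; branch lengths H→4, PY→8; new cluster HPY
  updated: d(HPY,K)=10, d(HPY,OX)=8
step 4: merge (HPY,K) at d=10, Q=-33; branch lengths HPY→3/2, K→17/2; new cluster HKPY
  updated: d(HKPY,OX)=13/2
step 5: merge (HKPY,OX) at d=13/2; branch lengths HKPY→13/4, OX→13/4; new cluster HKOPXY
final tree: (((H:4,(P:29/4,Y:31/4):8):3/2,K:17/2):13/4,(O:1/3,X:5/3):13/4)
total length: 91/2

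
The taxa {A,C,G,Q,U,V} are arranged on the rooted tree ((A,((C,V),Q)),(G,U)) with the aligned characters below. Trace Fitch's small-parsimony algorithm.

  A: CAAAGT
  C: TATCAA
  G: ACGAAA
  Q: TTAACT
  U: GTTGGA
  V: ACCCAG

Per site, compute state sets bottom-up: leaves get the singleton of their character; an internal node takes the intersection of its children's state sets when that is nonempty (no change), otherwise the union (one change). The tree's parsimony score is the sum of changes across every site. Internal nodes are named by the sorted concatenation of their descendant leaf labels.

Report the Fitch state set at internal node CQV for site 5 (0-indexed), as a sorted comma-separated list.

CV@0: {T} ∪ {A} = {A,T} (union, +1)
CQV@0: {A,T} ∩ {T} = {T} (intersection, +0)
ACQV@0: {C} ∪ {T} = {C,T} (union, +1)
GU@0: {A} ∪ {G} = {A,G} (union, +1)
ACGQUV@0: {C,T} ∪ {A,G} = {A,C,G,T} (union, +1)
CV@1: {A} ∪ {C} = {A,C} (union, +1)
CQV@1: {A,C} ∪ {T} = {A,C,T} (union, +1)
ACQV@1: {A} ∩ {A,C,T} = {A} (intersection, +0)
GU@1: {C} ∪ {T} = {C,T} (union, +1)
ACGQUV@1: {A} ∪ {C,T} = {A,C,T} (union, +1)
CV@2: {T} ∪ {C} = {C,T} (union, +1)
CQV@2: {C,T} ∪ {A} = {A,C,T} (union, +1)
ACQV@2: {A} ∩ {A,C,T} = {A} (intersection, +0)
GU@2: {G} ∪ {T} = {G,T} (union, +1)
ACGQUV@2: {A} ∪ {G,T} = {A,G,T} (union, +1)
CV@3: {C} ∩ {C} = {C} (intersection, +0)
CQV@3: {C} ∪ {A} = {A,C} (union, +1)
ACQV@3: {A} ∩ {A,C} = {A} (intersection, +0)
GU@3: {A} ∪ {G} = {A,G} (union, +1)
ACGQUV@3: {A} ∩ {A,G} = {A} (intersection, +0)
CV@4: {A} ∩ {A} = {A} (intersection, +0)
CQV@4: {A} ∪ {C} = {A,C} (union, +1)
ACQV@4: {G} ∪ {A,C} = {A,C,G} (union, +1)
GU@4: {A} ∪ {G} = {A,G} (union, +1)
ACGQUV@4: {A,C,G} ∩ {A,G} = {A,G} (intersection, +0)
CV@5: {A} ∪ {G} = {A,G} (union, +1)
CQV@5: {A,G} ∪ {T} = {A,G,T} (union, +1)
ACQV@5: {T} ∩ {A,G,T} = {T} (intersection, +0)
GU@5: {A} ∩ {A} = {A} (intersection, +0)
ACGQUV@5: {T} ∪ {A} = {A,T} (union, +1)
per-site changes: [4, 4, 4, 2, 3, 3]; total = 20

A,G,T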